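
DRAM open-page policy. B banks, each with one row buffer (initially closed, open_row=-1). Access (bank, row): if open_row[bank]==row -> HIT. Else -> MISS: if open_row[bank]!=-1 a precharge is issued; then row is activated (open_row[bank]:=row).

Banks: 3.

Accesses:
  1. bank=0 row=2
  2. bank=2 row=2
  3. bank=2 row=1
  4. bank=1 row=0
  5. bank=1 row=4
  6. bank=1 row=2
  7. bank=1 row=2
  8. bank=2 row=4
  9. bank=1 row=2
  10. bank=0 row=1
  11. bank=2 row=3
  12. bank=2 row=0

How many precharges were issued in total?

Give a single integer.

Answer: 7

Derivation:
Acc 1: bank0 row2 -> MISS (open row2); precharges=0
Acc 2: bank2 row2 -> MISS (open row2); precharges=0
Acc 3: bank2 row1 -> MISS (open row1); precharges=1
Acc 4: bank1 row0 -> MISS (open row0); precharges=1
Acc 5: bank1 row4 -> MISS (open row4); precharges=2
Acc 6: bank1 row2 -> MISS (open row2); precharges=3
Acc 7: bank1 row2 -> HIT
Acc 8: bank2 row4 -> MISS (open row4); precharges=4
Acc 9: bank1 row2 -> HIT
Acc 10: bank0 row1 -> MISS (open row1); precharges=5
Acc 11: bank2 row3 -> MISS (open row3); precharges=6
Acc 12: bank2 row0 -> MISS (open row0); precharges=7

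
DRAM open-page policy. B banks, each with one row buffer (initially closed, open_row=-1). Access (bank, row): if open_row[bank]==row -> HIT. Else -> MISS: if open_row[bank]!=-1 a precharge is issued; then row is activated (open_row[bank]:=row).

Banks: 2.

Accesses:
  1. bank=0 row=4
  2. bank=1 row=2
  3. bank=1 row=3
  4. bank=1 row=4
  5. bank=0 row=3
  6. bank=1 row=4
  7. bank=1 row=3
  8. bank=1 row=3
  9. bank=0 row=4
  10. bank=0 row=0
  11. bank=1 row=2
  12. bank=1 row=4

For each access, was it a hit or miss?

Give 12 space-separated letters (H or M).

Acc 1: bank0 row4 -> MISS (open row4); precharges=0
Acc 2: bank1 row2 -> MISS (open row2); precharges=0
Acc 3: bank1 row3 -> MISS (open row3); precharges=1
Acc 4: bank1 row4 -> MISS (open row4); precharges=2
Acc 5: bank0 row3 -> MISS (open row3); precharges=3
Acc 6: bank1 row4 -> HIT
Acc 7: bank1 row3 -> MISS (open row3); precharges=4
Acc 8: bank1 row3 -> HIT
Acc 9: bank0 row4 -> MISS (open row4); precharges=5
Acc 10: bank0 row0 -> MISS (open row0); precharges=6
Acc 11: bank1 row2 -> MISS (open row2); precharges=7
Acc 12: bank1 row4 -> MISS (open row4); precharges=8

Answer: M M M M M H M H M M M M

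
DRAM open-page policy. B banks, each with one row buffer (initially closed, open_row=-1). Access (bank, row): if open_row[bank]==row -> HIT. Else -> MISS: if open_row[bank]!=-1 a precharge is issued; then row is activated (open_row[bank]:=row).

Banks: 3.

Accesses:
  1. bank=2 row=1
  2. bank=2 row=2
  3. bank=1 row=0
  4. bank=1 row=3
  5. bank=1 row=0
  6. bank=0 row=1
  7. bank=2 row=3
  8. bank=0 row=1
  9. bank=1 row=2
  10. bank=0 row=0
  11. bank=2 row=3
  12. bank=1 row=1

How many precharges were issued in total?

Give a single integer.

Acc 1: bank2 row1 -> MISS (open row1); precharges=0
Acc 2: bank2 row2 -> MISS (open row2); precharges=1
Acc 3: bank1 row0 -> MISS (open row0); precharges=1
Acc 4: bank1 row3 -> MISS (open row3); precharges=2
Acc 5: bank1 row0 -> MISS (open row0); precharges=3
Acc 6: bank0 row1 -> MISS (open row1); precharges=3
Acc 7: bank2 row3 -> MISS (open row3); precharges=4
Acc 8: bank0 row1 -> HIT
Acc 9: bank1 row2 -> MISS (open row2); precharges=5
Acc 10: bank0 row0 -> MISS (open row0); precharges=6
Acc 11: bank2 row3 -> HIT
Acc 12: bank1 row1 -> MISS (open row1); precharges=7

Answer: 7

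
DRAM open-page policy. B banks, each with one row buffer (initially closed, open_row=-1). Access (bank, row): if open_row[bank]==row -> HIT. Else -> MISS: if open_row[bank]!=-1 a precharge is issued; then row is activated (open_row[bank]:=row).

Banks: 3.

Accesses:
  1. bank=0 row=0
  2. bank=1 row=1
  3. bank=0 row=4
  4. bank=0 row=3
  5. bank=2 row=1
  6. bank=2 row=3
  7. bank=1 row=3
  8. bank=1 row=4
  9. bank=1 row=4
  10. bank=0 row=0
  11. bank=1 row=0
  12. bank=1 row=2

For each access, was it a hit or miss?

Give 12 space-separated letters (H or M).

Acc 1: bank0 row0 -> MISS (open row0); precharges=0
Acc 2: bank1 row1 -> MISS (open row1); precharges=0
Acc 3: bank0 row4 -> MISS (open row4); precharges=1
Acc 4: bank0 row3 -> MISS (open row3); precharges=2
Acc 5: bank2 row1 -> MISS (open row1); precharges=2
Acc 6: bank2 row3 -> MISS (open row3); precharges=3
Acc 7: bank1 row3 -> MISS (open row3); precharges=4
Acc 8: bank1 row4 -> MISS (open row4); precharges=5
Acc 9: bank1 row4 -> HIT
Acc 10: bank0 row0 -> MISS (open row0); precharges=6
Acc 11: bank1 row0 -> MISS (open row0); precharges=7
Acc 12: bank1 row2 -> MISS (open row2); precharges=8

Answer: M M M M M M M M H M M M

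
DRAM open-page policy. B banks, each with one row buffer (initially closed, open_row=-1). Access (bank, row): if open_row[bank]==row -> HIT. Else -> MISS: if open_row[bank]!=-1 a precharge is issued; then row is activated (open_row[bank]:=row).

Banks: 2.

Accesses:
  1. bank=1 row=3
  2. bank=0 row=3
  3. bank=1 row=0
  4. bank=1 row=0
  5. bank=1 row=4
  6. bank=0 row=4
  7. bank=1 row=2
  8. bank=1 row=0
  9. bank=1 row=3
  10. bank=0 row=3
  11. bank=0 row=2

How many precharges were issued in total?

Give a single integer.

Acc 1: bank1 row3 -> MISS (open row3); precharges=0
Acc 2: bank0 row3 -> MISS (open row3); precharges=0
Acc 3: bank1 row0 -> MISS (open row0); precharges=1
Acc 4: bank1 row0 -> HIT
Acc 5: bank1 row4 -> MISS (open row4); precharges=2
Acc 6: bank0 row4 -> MISS (open row4); precharges=3
Acc 7: bank1 row2 -> MISS (open row2); precharges=4
Acc 8: bank1 row0 -> MISS (open row0); precharges=5
Acc 9: bank1 row3 -> MISS (open row3); precharges=6
Acc 10: bank0 row3 -> MISS (open row3); precharges=7
Acc 11: bank0 row2 -> MISS (open row2); precharges=8

Answer: 8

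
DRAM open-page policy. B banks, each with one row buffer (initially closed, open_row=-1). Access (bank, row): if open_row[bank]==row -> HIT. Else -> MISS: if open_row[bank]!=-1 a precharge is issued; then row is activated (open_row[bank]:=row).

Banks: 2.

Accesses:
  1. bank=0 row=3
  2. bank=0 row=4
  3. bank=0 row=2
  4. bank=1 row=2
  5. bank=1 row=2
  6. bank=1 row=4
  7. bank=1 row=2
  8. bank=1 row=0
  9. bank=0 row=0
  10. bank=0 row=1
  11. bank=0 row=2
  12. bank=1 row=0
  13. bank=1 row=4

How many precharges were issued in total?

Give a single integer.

Acc 1: bank0 row3 -> MISS (open row3); precharges=0
Acc 2: bank0 row4 -> MISS (open row4); precharges=1
Acc 3: bank0 row2 -> MISS (open row2); precharges=2
Acc 4: bank1 row2 -> MISS (open row2); precharges=2
Acc 5: bank1 row2 -> HIT
Acc 6: bank1 row4 -> MISS (open row4); precharges=3
Acc 7: bank1 row2 -> MISS (open row2); precharges=4
Acc 8: bank1 row0 -> MISS (open row0); precharges=5
Acc 9: bank0 row0 -> MISS (open row0); precharges=6
Acc 10: bank0 row1 -> MISS (open row1); precharges=7
Acc 11: bank0 row2 -> MISS (open row2); precharges=8
Acc 12: bank1 row0 -> HIT
Acc 13: bank1 row4 -> MISS (open row4); precharges=9

Answer: 9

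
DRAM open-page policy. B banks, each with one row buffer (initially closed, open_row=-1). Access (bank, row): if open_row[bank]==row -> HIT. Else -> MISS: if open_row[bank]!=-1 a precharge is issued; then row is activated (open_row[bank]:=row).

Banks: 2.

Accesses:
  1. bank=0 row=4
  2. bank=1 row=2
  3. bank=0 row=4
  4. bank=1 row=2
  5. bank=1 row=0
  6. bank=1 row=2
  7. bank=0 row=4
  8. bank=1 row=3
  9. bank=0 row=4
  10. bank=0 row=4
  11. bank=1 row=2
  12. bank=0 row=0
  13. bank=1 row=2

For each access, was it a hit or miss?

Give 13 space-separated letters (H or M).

Answer: M M H H M M H M H H M M H

Derivation:
Acc 1: bank0 row4 -> MISS (open row4); precharges=0
Acc 2: bank1 row2 -> MISS (open row2); precharges=0
Acc 3: bank0 row4 -> HIT
Acc 4: bank1 row2 -> HIT
Acc 5: bank1 row0 -> MISS (open row0); precharges=1
Acc 6: bank1 row2 -> MISS (open row2); precharges=2
Acc 7: bank0 row4 -> HIT
Acc 8: bank1 row3 -> MISS (open row3); precharges=3
Acc 9: bank0 row4 -> HIT
Acc 10: bank0 row4 -> HIT
Acc 11: bank1 row2 -> MISS (open row2); precharges=4
Acc 12: bank0 row0 -> MISS (open row0); precharges=5
Acc 13: bank1 row2 -> HIT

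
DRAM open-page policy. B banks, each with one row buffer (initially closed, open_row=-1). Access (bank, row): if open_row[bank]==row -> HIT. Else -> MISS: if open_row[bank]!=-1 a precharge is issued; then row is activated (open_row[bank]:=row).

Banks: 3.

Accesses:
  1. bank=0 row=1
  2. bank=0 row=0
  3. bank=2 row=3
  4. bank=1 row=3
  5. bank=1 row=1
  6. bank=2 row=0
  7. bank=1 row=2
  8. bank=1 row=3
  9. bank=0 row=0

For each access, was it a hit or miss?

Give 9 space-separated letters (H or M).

Acc 1: bank0 row1 -> MISS (open row1); precharges=0
Acc 2: bank0 row0 -> MISS (open row0); precharges=1
Acc 3: bank2 row3 -> MISS (open row3); precharges=1
Acc 4: bank1 row3 -> MISS (open row3); precharges=1
Acc 5: bank1 row1 -> MISS (open row1); precharges=2
Acc 6: bank2 row0 -> MISS (open row0); precharges=3
Acc 7: bank1 row2 -> MISS (open row2); precharges=4
Acc 8: bank1 row3 -> MISS (open row3); precharges=5
Acc 9: bank0 row0 -> HIT

Answer: M M M M M M M M H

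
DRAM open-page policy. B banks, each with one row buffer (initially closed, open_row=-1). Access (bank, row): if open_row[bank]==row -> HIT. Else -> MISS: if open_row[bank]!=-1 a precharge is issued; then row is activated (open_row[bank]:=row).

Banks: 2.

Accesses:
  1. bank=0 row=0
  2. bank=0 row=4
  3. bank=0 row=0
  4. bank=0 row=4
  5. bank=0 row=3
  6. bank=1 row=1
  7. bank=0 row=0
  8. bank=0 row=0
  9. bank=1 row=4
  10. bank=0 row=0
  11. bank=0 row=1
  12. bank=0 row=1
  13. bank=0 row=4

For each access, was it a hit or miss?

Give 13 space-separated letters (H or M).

Acc 1: bank0 row0 -> MISS (open row0); precharges=0
Acc 2: bank0 row4 -> MISS (open row4); precharges=1
Acc 3: bank0 row0 -> MISS (open row0); precharges=2
Acc 4: bank0 row4 -> MISS (open row4); precharges=3
Acc 5: bank0 row3 -> MISS (open row3); precharges=4
Acc 6: bank1 row1 -> MISS (open row1); precharges=4
Acc 7: bank0 row0 -> MISS (open row0); precharges=5
Acc 8: bank0 row0 -> HIT
Acc 9: bank1 row4 -> MISS (open row4); precharges=6
Acc 10: bank0 row0 -> HIT
Acc 11: bank0 row1 -> MISS (open row1); precharges=7
Acc 12: bank0 row1 -> HIT
Acc 13: bank0 row4 -> MISS (open row4); precharges=8

Answer: M M M M M M M H M H M H M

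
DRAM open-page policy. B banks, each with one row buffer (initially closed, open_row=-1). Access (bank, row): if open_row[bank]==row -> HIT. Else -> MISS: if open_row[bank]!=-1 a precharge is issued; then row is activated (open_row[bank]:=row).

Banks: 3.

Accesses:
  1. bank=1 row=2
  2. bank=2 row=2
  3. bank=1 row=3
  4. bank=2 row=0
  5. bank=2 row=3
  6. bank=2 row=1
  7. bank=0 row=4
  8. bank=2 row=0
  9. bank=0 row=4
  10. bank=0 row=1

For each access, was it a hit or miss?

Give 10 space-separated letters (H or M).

Acc 1: bank1 row2 -> MISS (open row2); precharges=0
Acc 2: bank2 row2 -> MISS (open row2); precharges=0
Acc 3: bank1 row3 -> MISS (open row3); precharges=1
Acc 4: bank2 row0 -> MISS (open row0); precharges=2
Acc 5: bank2 row3 -> MISS (open row3); precharges=3
Acc 6: bank2 row1 -> MISS (open row1); precharges=4
Acc 7: bank0 row4 -> MISS (open row4); precharges=4
Acc 8: bank2 row0 -> MISS (open row0); precharges=5
Acc 9: bank0 row4 -> HIT
Acc 10: bank0 row1 -> MISS (open row1); precharges=6

Answer: M M M M M M M M H M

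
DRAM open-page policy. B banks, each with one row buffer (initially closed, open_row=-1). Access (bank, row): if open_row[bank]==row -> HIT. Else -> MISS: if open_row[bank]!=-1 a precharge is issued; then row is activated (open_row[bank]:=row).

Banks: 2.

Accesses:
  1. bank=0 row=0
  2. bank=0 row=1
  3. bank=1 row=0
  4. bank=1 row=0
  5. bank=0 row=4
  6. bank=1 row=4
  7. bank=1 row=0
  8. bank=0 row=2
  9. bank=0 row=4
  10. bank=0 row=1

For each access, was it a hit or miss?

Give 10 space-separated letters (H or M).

Acc 1: bank0 row0 -> MISS (open row0); precharges=0
Acc 2: bank0 row1 -> MISS (open row1); precharges=1
Acc 3: bank1 row0 -> MISS (open row0); precharges=1
Acc 4: bank1 row0 -> HIT
Acc 5: bank0 row4 -> MISS (open row4); precharges=2
Acc 6: bank1 row4 -> MISS (open row4); precharges=3
Acc 7: bank1 row0 -> MISS (open row0); precharges=4
Acc 8: bank0 row2 -> MISS (open row2); precharges=5
Acc 9: bank0 row4 -> MISS (open row4); precharges=6
Acc 10: bank0 row1 -> MISS (open row1); precharges=7

Answer: M M M H M M M M M M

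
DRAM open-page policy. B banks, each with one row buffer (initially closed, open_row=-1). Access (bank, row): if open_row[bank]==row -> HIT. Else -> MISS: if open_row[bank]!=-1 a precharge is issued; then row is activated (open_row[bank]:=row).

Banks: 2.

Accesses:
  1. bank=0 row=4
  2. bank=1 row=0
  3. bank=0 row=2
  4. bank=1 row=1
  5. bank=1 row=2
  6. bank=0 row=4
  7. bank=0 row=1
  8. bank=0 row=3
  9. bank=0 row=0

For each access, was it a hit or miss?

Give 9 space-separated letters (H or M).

Acc 1: bank0 row4 -> MISS (open row4); precharges=0
Acc 2: bank1 row0 -> MISS (open row0); precharges=0
Acc 3: bank0 row2 -> MISS (open row2); precharges=1
Acc 4: bank1 row1 -> MISS (open row1); precharges=2
Acc 5: bank1 row2 -> MISS (open row2); precharges=3
Acc 6: bank0 row4 -> MISS (open row4); precharges=4
Acc 7: bank0 row1 -> MISS (open row1); precharges=5
Acc 8: bank0 row3 -> MISS (open row3); precharges=6
Acc 9: bank0 row0 -> MISS (open row0); precharges=7

Answer: M M M M M M M M M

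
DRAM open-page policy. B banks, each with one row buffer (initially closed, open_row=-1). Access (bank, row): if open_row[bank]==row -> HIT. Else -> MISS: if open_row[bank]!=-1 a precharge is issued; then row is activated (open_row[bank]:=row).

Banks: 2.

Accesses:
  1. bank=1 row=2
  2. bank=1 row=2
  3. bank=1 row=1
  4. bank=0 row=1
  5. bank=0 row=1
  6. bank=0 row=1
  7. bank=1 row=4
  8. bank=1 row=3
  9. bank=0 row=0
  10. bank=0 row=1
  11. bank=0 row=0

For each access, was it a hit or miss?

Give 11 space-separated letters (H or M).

Acc 1: bank1 row2 -> MISS (open row2); precharges=0
Acc 2: bank1 row2 -> HIT
Acc 3: bank1 row1 -> MISS (open row1); precharges=1
Acc 4: bank0 row1 -> MISS (open row1); precharges=1
Acc 5: bank0 row1 -> HIT
Acc 6: bank0 row1 -> HIT
Acc 7: bank1 row4 -> MISS (open row4); precharges=2
Acc 8: bank1 row3 -> MISS (open row3); precharges=3
Acc 9: bank0 row0 -> MISS (open row0); precharges=4
Acc 10: bank0 row1 -> MISS (open row1); precharges=5
Acc 11: bank0 row0 -> MISS (open row0); precharges=6

Answer: M H M M H H M M M M M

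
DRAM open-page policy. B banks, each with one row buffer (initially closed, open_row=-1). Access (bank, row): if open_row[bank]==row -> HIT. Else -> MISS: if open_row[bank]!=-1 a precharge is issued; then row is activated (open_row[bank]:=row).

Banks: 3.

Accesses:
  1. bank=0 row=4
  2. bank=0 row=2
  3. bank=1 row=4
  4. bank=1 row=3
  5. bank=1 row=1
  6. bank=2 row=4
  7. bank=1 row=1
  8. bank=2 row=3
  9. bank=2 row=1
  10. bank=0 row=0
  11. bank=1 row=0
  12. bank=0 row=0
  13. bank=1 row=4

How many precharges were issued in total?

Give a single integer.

Acc 1: bank0 row4 -> MISS (open row4); precharges=0
Acc 2: bank0 row2 -> MISS (open row2); precharges=1
Acc 3: bank1 row4 -> MISS (open row4); precharges=1
Acc 4: bank1 row3 -> MISS (open row3); precharges=2
Acc 5: bank1 row1 -> MISS (open row1); precharges=3
Acc 6: bank2 row4 -> MISS (open row4); precharges=3
Acc 7: bank1 row1 -> HIT
Acc 8: bank2 row3 -> MISS (open row3); precharges=4
Acc 9: bank2 row1 -> MISS (open row1); precharges=5
Acc 10: bank0 row0 -> MISS (open row0); precharges=6
Acc 11: bank1 row0 -> MISS (open row0); precharges=7
Acc 12: bank0 row0 -> HIT
Acc 13: bank1 row4 -> MISS (open row4); precharges=8

Answer: 8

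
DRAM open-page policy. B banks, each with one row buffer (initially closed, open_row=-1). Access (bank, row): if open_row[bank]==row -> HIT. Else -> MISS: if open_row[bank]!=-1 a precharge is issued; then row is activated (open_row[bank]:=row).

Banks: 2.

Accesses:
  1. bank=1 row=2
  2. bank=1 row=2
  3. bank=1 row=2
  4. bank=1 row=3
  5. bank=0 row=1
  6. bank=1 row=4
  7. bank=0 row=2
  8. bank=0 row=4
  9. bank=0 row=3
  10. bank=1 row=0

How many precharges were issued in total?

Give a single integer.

Answer: 6

Derivation:
Acc 1: bank1 row2 -> MISS (open row2); precharges=0
Acc 2: bank1 row2 -> HIT
Acc 3: bank1 row2 -> HIT
Acc 4: bank1 row3 -> MISS (open row3); precharges=1
Acc 5: bank0 row1 -> MISS (open row1); precharges=1
Acc 6: bank1 row4 -> MISS (open row4); precharges=2
Acc 7: bank0 row2 -> MISS (open row2); precharges=3
Acc 8: bank0 row4 -> MISS (open row4); precharges=4
Acc 9: bank0 row3 -> MISS (open row3); precharges=5
Acc 10: bank1 row0 -> MISS (open row0); precharges=6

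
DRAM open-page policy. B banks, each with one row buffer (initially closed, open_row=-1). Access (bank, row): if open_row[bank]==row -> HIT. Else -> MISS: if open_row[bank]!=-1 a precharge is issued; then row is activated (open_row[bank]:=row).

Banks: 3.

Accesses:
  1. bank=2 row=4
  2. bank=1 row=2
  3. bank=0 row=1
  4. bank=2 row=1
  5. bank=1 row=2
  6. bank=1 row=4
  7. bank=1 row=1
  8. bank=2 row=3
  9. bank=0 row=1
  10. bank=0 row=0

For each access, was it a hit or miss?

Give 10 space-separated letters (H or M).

Acc 1: bank2 row4 -> MISS (open row4); precharges=0
Acc 2: bank1 row2 -> MISS (open row2); precharges=0
Acc 3: bank0 row1 -> MISS (open row1); precharges=0
Acc 4: bank2 row1 -> MISS (open row1); precharges=1
Acc 5: bank1 row2 -> HIT
Acc 6: bank1 row4 -> MISS (open row4); precharges=2
Acc 7: bank1 row1 -> MISS (open row1); precharges=3
Acc 8: bank2 row3 -> MISS (open row3); precharges=4
Acc 9: bank0 row1 -> HIT
Acc 10: bank0 row0 -> MISS (open row0); precharges=5

Answer: M M M M H M M M H M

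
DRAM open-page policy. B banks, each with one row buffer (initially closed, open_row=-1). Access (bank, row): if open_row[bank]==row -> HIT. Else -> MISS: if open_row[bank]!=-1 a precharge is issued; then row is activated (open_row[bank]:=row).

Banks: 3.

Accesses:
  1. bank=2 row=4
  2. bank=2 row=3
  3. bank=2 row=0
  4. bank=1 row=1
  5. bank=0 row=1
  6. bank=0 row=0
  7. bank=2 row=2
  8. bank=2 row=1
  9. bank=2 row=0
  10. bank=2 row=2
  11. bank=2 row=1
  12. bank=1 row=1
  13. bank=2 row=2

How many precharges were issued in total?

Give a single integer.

Answer: 9

Derivation:
Acc 1: bank2 row4 -> MISS (open row4); precharges=0
Acc 2: bank2 row3 -> MISS (open row3); precharges=1
Acc 3: bank2 row0 -> MISS (open row0); precharges=2
Acc 4: bank1 row1 -> MISS (open row1); precharges=2
Acc 5: bank0 row1 -> MISS (open row1); precharges=2
Acc 6: bank0 row0 -> MISS (open row0); precharges=3
Acc 7: bank2 row2 -> MISS (open row2); precharges=4
Acc 8: bank2 row1 -> MISS (open row1); precharges=5
Acc 9: bank2 row0 -> MISS (open row0); precharges=6
Acc 10: bank2 row2 -> MISS (open row2); precharges=7
Acc 11: bank2 row1 -> MISS (open row1); precharges=8
Acc 12: bank1 row1 -> HIT
Acc 13: bank2 row2 -> MISS (open row2); precharges=9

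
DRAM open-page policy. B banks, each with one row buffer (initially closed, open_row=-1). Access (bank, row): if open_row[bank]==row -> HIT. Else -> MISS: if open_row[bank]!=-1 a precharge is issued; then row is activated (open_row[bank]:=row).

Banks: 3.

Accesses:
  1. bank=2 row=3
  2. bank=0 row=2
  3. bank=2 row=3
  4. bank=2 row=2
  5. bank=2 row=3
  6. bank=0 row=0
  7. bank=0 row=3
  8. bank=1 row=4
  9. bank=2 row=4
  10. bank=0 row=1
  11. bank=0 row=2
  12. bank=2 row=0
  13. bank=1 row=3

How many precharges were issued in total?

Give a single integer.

Acc 1: bank2 row3 -> MISS (open row3); precharges=0
Acc 2: bank0 row2 -> MISS (open row2); precharges=0
Acc 3: bank2 row3 -> HIT
Acc 4: bank2 row2 -> MISS (open row2); precharges=1
Acc 5: bank2 row3 -> MISS (open row3); precharges=2
Acc 6: bank0 row0 -> MISS (open row0); precharges=3
Acc 7: bank0 row3 -> MISS (open row3); precharges=4
Acc 8: bank1 row4 -> MISS (open row4); precharges=4
Acc 9: bank2 row4 -> MISS (open row4); precharges=5
Acc 10: bank0 row1 -> MISS (open row1); precharges=6
Acc 11: bank0 row2 -> MISS (open row2); precharges=7
Acc 12: bank2 row0 -> MISS (open row0); precharges=8
Acc 13: bank1 row3 -> MISS (open row3); precharges=9

Answer: 9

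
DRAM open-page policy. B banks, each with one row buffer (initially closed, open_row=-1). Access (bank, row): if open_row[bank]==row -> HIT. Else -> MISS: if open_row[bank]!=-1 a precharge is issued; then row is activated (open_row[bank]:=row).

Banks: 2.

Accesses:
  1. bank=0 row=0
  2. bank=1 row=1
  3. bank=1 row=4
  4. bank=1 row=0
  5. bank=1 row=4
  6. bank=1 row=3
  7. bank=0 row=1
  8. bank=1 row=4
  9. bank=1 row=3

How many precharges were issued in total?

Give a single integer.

Answer: 7

Derivation:
Acc 1: bank0 row0 -> MISS (open row0); precharges=0
Acc 2: bank1 row1 -> MISS (open row1); precharges=0
Acc 3: bank1 row4 -> MISS (open row4); precharges=1
Acc 4: bank1 row0 -> MISS (open row0); precharges=2
Acc 5: bank1 row4 -> MISS (open row4); precharges=3
Acc 6: bank1 row3 -> MISS (open row3); precharges=4
Acc 7: bank0 row1 -> MISS (open row1); precharges=5
Acc 8: bank1 row4 -> MISS (open row4); precharges=6
Acc 9: bank1 row3 -> MISS (open row3); precharges=7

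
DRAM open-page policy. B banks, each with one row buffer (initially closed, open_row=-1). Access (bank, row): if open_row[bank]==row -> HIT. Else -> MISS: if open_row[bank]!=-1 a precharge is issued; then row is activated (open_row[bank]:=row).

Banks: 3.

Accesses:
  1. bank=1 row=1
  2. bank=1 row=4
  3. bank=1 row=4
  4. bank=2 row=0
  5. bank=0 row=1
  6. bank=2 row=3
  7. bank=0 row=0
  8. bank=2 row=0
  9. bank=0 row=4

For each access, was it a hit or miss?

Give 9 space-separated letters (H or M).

Acc 1: bank1 row1 -> MISS (open row1); precharges=0
Acc 2: bank1 row4 -> MISS (open row4); precharges=1
Acc 3: bank1 row4 -> HIT
Acc 4: bank2 row0 -> MISS (open row0); precharges=1
Acc 5: bank0 row1 -> MISS (open row1); precharges=1
Acc 6: bank2 row3 -> MISS (open row3); precharges=2
Acc 7: bank0 row0 -> MISS (open row0); precharges=3
Acc 8: bank2 row0 -> MISS (open row0); precharges=4
Acc 9: bank0 row4 -> MISS (open row4); precharges=5

Answer: M M H M M M M M M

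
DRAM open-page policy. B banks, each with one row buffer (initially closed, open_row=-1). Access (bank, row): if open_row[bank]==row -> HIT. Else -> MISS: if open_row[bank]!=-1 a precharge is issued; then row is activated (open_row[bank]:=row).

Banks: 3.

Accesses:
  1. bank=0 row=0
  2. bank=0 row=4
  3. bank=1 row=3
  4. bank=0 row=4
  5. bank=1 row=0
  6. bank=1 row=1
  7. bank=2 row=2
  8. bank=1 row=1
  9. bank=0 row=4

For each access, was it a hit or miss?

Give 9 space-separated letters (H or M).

Acc 1: bank0 row0 -> MISS (open row0); precharges=0
Acc 2: bank0 row4 -> MISS (open row4); precharges=1
Acc 3: bank1 row3 -> MISS (open row3); precharges=1
Acc 4: bank0 row4 -> HIT
Acc 5: bank1 row0 -> MISS (open row0); precharges=2
Acc 6: bank1 row1 -> MISS (open row1); precharges=3
Acc 7: bank2 row2 -> MISS (open row2); precharges=3
Acc 8: bank1 row1 -> HIT
Acc 9: bank0 row4 -> HIT

Answer: M M M H M M M H H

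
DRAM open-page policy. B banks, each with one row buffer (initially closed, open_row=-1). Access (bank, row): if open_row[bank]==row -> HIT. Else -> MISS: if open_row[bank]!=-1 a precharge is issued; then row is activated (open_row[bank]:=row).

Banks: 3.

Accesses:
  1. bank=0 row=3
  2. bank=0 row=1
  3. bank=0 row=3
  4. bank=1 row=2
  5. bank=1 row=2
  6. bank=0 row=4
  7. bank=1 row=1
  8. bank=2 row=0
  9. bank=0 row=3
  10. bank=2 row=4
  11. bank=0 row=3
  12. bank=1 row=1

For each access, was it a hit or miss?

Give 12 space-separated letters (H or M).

Acc 1: bank0 row3 -> MISS (open row3); precharges=0
Acc 2: bank0 row1 -> MISS (open row1); precharges=1
Acc 3: bank0 row3 -> MISS (open row3); precharges=2
Acc 4: bank1 row2 -> MISS (open row2); precharges=2
Acc 5: bank1 row2 -> HIT
Acc 6: bank0 row4 -> MISS (open row4); precharges=3
Acc 7: bank1 row1 -> MISS (open row1); precharges=4
Acc 8: bank2 row0 -> MISS (open row0); precharges=4
Acc 9: bank0 row3 -> MISS (open row3); precharges=5
Acc 10: bank2 row4 -> MISS (open row4); precharges=6
Acc 11: bank0 row3 -> HIT
Acc 12: bank1 row1 -> HIT

Answer: M M M M H M M M M M H H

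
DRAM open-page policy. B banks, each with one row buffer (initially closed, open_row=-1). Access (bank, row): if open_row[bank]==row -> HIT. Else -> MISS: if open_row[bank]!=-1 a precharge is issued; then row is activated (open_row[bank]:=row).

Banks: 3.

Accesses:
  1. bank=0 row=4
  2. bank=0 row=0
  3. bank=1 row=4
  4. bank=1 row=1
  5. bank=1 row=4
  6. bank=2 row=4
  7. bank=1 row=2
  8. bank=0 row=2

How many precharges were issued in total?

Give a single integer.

Answer: 5

Derivation:
Acc 1: bank0 row4 -> MISS (open row4); precharges=0
Acc 2: bank0 row0 -> MISS (open row0); precharges=1
Acc 3: bank1 row4 -> MISS (open row4); precharges=1
Acc 4: bank1 row1 -> MISS (open row1); precharges=2
Acc 5: bank1 row4 -> MISS (open row4); precharges=3
Acc 6: bank2 row4 -> MISS (open row4); precharges=3
Acc 7: bank1 row2 -> MISS (open row2); precharges=4
Acc 8: bank0 row2 -> MISS (open row2); precharges=5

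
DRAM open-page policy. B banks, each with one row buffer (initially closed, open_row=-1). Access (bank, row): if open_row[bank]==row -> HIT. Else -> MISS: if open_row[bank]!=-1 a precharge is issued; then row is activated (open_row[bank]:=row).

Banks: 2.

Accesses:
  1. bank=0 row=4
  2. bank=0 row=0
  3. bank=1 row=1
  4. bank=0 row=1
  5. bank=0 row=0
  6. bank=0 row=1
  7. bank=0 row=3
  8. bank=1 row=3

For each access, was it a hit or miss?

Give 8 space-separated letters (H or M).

Acc 1: bank0 row4 -> MISS (open row4); precharges=0
Acc 2: bank0 row0 -> MISS (open row0); precharges=1
Acc 3: bank1 row1 -> MISS (open row1); precharges=1
Acc 4: bank0 row1 -> MISS (open row1); precharges=2
Acc 5: bank0 row0 -> MISS (open row0); precharges=3
Acc 6: bank0 row1 -> MISS (open row1); precharges=4
Acc 7: bank0 row3 -> MISS (open row3); precharges=5
Acc 8: bank1 row3 -> MISS (open row3); precharges=6

Answer: M M M M M M M M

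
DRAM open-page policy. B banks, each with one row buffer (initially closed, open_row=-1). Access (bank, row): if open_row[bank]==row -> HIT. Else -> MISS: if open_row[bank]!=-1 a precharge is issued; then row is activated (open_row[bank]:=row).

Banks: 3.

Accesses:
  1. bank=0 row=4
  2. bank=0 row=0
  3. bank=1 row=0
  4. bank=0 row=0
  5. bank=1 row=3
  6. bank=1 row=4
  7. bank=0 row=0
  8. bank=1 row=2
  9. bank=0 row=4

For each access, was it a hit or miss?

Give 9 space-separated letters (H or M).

Answer: M M M H M M H M M

Derivation:
Acc 1: bank0 row4 -> MISS (open row4); precharges=0
Acc 2: bank0 row0 -> MISS (open row0); precharges=1
Acc 3: bank1 row0 -> MISS (open row0); precharges=1
Acc 4: bank0 row0 -> HIT
Acc 5: bank1 row3 -> MISS (open row3); precharges=2
Acc 6: bank1 row4 -> MISS (open row4); precharges=3
Acc 7: bank0 row0 -> HIT
Acc 8: bank1 row2 -> MISS (open row2); precharges=4
Acc 9: bank0 row4 -> MISS (open row4); precharges=5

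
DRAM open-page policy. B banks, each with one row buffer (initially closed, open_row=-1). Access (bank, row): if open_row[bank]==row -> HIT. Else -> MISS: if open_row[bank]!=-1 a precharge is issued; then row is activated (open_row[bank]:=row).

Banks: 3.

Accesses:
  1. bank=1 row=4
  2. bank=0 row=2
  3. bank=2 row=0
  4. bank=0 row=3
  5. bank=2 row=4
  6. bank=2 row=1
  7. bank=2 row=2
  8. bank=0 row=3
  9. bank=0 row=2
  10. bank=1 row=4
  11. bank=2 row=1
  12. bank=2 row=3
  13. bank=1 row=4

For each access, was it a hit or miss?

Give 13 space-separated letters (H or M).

Acc 1: bank1 row4 -> MISS (open row4); precharges=0
Acc 2: bank0 row2 -> MISS (open row2); precharges=0
Acc 3: bank2 row0 -> MISS (open row0); precharges=0
Acc 4: bank0 row3 -> MISS (open row3); precharges=1
Acc 5: bank2 row4 -> MISS (open row4); precharges=2
Acc 6: bank2 row1 -> MISS (open row1); precharges=3
Acc 7: bank2 row2 -> MISS (open row2); precharges=4
Acc 8: bank0 row3 -> HIT
Acc 9: bank0 row2 -> MISS (open row2); precharges=5
Acc 10: bank1 row4 -> HIT
Acc 11: bank2 row1 -> MISS (open row1); precharges=6
Acc 12: bank2 row3 -> MISS (open row3); precharges=7
Acc 13: bank1 row4 -> HIT

Answer: M M M M M M M H M H M M H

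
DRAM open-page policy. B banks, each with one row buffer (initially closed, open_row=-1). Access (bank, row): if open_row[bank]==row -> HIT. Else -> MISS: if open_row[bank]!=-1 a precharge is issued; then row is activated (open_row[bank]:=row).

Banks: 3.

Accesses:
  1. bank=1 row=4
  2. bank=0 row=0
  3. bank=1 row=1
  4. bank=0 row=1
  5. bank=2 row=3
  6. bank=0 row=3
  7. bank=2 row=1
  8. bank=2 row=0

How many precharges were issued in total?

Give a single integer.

Answer: 5

Derivation:
Acc 1: bank1 row4 -> MISS (open row4); precharges=0
Acc 2: bank0 row0 -> MISS (open row0); precharges=0
Acc 3: bank1 row1 -> MISS (open row1); precharges=1
Acc 4: bank0 row1 -> MISS (open row1); precharges=2
Acc 5: bank2 row3 -> MISS (open row3); precharges=2
Acc 6: bank0 row3 -> MISS (open row3); precharges=3
Acc 7: bank2 row1 -> MISS (open row1); precharges=4
Acc 8: bank2 row0 -> MISS (open row0); precharges=5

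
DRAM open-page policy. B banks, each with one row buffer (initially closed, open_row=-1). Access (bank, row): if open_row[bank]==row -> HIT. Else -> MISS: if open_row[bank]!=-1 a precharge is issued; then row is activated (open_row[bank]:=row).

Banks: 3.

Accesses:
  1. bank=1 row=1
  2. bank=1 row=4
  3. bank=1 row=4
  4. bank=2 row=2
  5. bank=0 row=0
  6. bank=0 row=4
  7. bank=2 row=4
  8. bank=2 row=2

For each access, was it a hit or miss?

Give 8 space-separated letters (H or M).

Answer: M M H M M M M M

Derivation:
Acc 1: bank1 row1 -> MISS (open row1); precharges=0
Acc 2: bank1 row4 -> MISS (open row4); precharges=1
Acc 3: bank1 row4 -> HIT
Acc 4: bank2 row2 -> MISS (open row2); precharges=1
Acc 5: bank0 row0 -> MISS (open row0); precharges=1
Acc 6: bank0 row4 -> MISS (open row4); precharges=2
Acc 7: bank2 row4 -> MISS (open row4); precharges=3
Acc 8: bank2 row2 -> MISS (open row2); precharges=4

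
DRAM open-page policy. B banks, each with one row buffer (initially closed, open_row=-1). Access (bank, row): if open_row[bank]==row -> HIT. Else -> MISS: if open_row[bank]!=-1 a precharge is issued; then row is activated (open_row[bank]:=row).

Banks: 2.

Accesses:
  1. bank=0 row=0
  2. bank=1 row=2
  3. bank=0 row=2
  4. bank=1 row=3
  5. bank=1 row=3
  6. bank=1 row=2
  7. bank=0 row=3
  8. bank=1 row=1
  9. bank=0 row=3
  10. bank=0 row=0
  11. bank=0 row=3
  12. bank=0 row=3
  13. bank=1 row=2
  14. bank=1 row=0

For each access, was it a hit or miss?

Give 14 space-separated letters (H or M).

Answer: M M M M H M M M H M M H M M

Derivation:
Acc 1: bank0 row0 -> MISS (open row0); precharges=0
Acc 2: bank1 row2 -> MISS (open row2); precharges=0
Acc 3: bank0 row2 -> MISS (open row2); precharges=1
Acc 4: bank1 row3 -> MISS (open row3); precharges=2
Acc 5: bank1 row3 -> HIT
Acc 6: bank1 row2 -> MISS (open row2); precharges=3
Acc 7: bank0 row3 -> MISS (open row3); precharges=4
Acc 8: bank1 row1 -> MISS (open row1); precharges=5
Acc 9: bank0 row3 -> HIT
Acc 10: bank0 row0 -> MISS (open row0); precharges=6
Acc 11: bank0 row3 -> MISS (open row3); precharges=7
Acc 12: bank0 row3 -> HIT
Acc 13: bank1 row2 -> MISS (open row2); precharges=8
Acc 14: bank1 row0 -> MISS (open row0); precharges=9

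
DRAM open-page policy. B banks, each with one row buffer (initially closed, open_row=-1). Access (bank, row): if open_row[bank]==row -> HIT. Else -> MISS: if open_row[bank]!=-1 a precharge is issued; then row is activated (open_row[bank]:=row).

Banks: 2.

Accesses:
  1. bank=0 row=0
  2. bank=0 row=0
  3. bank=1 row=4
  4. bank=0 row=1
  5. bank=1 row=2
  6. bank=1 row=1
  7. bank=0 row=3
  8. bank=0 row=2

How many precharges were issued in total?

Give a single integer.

Acc 1: bank0 row0 -> MISS (open row0); precharges=0
Acc 2: bank0 row0 -> HIT
Acc 3: bank1 row4 -> MISS (open row4); precharges=0
Acc 4: bank0 row1 -> MISS (open row1); precharges=1
Acc 5: bank1 row2 -> MISS (open row2); precharges=2
Acc 6: bank1 row1 -> MISS (open row1); precharges=3
Acc 7: bank0 row3 -> MISS (open row3); precharges=4
Acc 8: bank0 row2 -> MISS (open row2); precharges=5

Answer: 5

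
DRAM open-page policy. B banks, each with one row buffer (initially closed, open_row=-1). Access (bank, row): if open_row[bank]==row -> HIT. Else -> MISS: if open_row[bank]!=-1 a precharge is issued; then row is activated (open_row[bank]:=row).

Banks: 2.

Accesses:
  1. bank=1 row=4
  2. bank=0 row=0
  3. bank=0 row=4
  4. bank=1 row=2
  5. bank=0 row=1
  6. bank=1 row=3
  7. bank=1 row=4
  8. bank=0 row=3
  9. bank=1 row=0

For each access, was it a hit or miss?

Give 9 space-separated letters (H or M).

Acc 1: bank1 row4 -> MISS (open row4); precharges=0
Acc 2: bank0 row0 -> MISS (open row0); precharges=0
Acc 3: bank0 row4 -> MISS (open row4); precharges=1
Acc 4: bank1 row2 -> MISS (open row2); precharges=2
Acc 5: bank0 row1 -> MISS (open row1); precharges=3
Acc 6: bank1 row3 -> MISS (open row3); precharges=4
Acc 7: bank1 row4 -> MISS (open row4); precharges=5
Acc 8: bank0 row3 -> MISS (open row3); precharges=6
Acc 9: bank1 row0 -> MISS (open row0); precharges=7

Answer: M M M M M M M M M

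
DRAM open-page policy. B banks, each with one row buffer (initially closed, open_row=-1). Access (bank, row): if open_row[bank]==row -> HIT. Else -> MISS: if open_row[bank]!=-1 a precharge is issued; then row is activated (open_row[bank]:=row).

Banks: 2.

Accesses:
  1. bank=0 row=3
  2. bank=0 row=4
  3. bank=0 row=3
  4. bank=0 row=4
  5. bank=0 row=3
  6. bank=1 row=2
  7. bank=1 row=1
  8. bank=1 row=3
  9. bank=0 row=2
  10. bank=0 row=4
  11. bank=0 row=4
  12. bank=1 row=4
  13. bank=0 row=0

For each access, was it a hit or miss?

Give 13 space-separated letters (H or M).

Acc 1: bank0 row3 -> MISS (open row3); precharges=0
Acc 2: bank0 row4 -> MISS (open row4); precharges=1
Acc 3: bank0 row3 -> MISS (open row3); precharges=2
Acc 4: bank0 row4 -> MISS (open row4); precharges=3
Acc 5: bank0 row3 -> MISS (open row3); precharges=4
Acc 6: bank1 row2 -> MISS (open row2); precharges=4
Acc 7: bank1 row1 -> MISS (open row1); precharges=5
Acc 8: bank1 row3 -> MISS (open row3); precharges=6
Acc 9: bank0 row2 -> MISS (open row2); precharges=7
Acc 10: bank0 row4 -> MISS (open row4); precharges=8
Acc 11: bank0 row4 -> HIT
Acc 12: bank1 row4 -> MISS (open row4); precharges=9
Acc 13: bank0 row0 -> MISS (open row0); precharges=10

Answer: M M M M M M M M M M H M M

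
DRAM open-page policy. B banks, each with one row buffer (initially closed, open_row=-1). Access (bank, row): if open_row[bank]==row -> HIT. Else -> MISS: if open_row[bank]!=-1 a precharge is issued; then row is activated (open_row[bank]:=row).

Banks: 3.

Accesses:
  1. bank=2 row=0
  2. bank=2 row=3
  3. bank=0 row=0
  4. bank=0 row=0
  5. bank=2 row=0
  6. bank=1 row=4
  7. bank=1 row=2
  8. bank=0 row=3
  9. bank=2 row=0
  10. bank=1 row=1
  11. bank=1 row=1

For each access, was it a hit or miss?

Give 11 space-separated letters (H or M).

Answer: M M M H M M M M H M H

Derivation:
Acc 1: bank2 row0 -> MISS (open row0); precharges=0
Acc 2: bank2 row3 -> MISS (open row3); precharges=1
Acc 3: bank0 row0 -> MISS (open row0); precharges=1
Acc 4: bank0 row0 -> HIT
Acc 5: bank2 row0 -> MISS (open row0); precharges=2
Acc 6: bank1 row4 -> MISS (open row4); precharges=2
Acc 7: bank1 row2 -> MISS (open row2); precharges=3
Acc 8: bank0 row3 -> MISS (open row3); precharges=4
Acc 9: bank2 row0 -> HIT
Acc 10: bank1 row1 -> MISS (open row1); precharges=5
Acc 11: bank1 row1 -> HIT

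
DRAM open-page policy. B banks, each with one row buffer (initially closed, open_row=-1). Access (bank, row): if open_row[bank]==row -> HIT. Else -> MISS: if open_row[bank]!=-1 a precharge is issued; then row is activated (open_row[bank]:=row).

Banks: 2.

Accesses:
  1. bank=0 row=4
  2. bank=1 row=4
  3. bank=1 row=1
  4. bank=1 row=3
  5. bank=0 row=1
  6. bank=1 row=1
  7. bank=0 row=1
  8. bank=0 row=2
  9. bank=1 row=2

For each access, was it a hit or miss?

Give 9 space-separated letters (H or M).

Answer: M M M M M M H M M

Derivation:
Acc 1: bank0 row4 -> MISS (open row4); precharges=0
Acc 2: bank1 row4 -> MISS (open row4); precharges=0
Acc 3: bank1 row1 -> MISS (open row1); precharges=1
Acc 4: bank1 row3 -> MISS (open row3); precharges=2
Acc 5: bank0 row1 -> MISS (open row1); precharges=3
Acc 6: bank1 row1 -> MISS (open row1); precharges=4
Acc 7: bank0 row1 -> HIT
Acc 8: bank0 row2 -> MISS (open row2); precharges=5
Acc 9: bank1 row2 -> MISS (open row2); precharges=6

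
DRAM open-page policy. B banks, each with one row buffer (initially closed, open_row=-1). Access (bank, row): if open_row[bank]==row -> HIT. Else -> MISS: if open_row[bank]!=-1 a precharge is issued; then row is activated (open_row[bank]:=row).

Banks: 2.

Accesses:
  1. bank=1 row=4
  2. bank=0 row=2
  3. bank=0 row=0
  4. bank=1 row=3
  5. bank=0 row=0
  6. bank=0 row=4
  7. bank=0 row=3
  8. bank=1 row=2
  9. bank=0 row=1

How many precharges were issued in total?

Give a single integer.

Answer: 6

Derivation:
Acc 1: bank1 row4 -> MISS (open row4); precharges=0
Acc 2: bank0 row2 -> MISS (open row2); precharges=0
Acc 3: bank0 row0 -> MISS (open row0); precharges=1
Acc 4: bank1 row3 -> MISS (open row3); precharges=2
Acc 5: bank0 row0 -> HIT
Acc 6: bank0 row4 -> MISS (open row4); precharges=3
Acc 7: bank0 row3 -> MISS (open row3); precharges=4
Acc 8: bank1 row2 -> MISS (open row2); precharges=5
Acc 9: bank0 row1 -> MISS (open row1); precharges=6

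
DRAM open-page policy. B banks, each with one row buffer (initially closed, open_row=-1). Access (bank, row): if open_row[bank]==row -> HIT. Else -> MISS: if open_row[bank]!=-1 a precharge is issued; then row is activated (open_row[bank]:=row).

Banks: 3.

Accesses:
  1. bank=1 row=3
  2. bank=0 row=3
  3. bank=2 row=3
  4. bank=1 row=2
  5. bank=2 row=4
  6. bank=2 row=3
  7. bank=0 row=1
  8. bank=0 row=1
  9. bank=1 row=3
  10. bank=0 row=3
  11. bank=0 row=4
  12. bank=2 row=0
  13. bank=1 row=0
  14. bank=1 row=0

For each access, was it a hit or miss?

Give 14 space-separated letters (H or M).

Acc 1: bank1 row3 -> MISS (open row3); precharges=0
Acc 2: bank0 row3 -> MISS (open row3); precharges=0
Acc 3: bank2 row3 -> MISS (open row3); precharges=0
Acc 4: bank1 row2 -> MISS (open row2); precharges=1
Acc 5: bank2 row4 -> MISS (open row4); precharges=2
Acc 6: bank2 row3 -> MISS (open row3); precharges=3
Acc 7: bank0 row1 -> MISS (open row1); precharges=4
Acc 8: bank0 row1 -> HIT
Acc 9: bank1 row3 -> MISS (open row3); precharges=5
Acc 10: bank0 row3 -> MISS (open row3); precharges=6
Acc 11: bank0 row4 -> MISS (open row4); precharges=7
Acc 12: bank2 row0 -> MISS (open row0); precharges=8
Acc 13: bank1 row0 -> MISS (open row0); precharges=9
Acc 14: bank1 row0 -> HIT

Answer: M M M M M M M H M M M M M H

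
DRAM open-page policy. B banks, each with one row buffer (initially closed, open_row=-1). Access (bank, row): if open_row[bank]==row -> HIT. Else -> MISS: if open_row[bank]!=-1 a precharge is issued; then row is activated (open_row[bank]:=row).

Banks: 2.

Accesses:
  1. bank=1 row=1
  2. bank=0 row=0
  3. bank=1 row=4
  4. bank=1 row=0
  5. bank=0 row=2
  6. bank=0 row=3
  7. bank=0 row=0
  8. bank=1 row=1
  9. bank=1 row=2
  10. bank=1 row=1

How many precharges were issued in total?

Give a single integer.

Acc 1: bank1 row1 -> MISS (open row1); precharges=0
Acc 2: bank0 row0 -> MISS (open row0); precharges=0
Acc 3: bank1 row4 -> MISS (open row4); precharges=1
Acc 4: bank1 row0 -> MISS (open row0); precharges=2
Acc 5: bank0 row2 -> MISS (open row2); precharges=3
Acc 6: bank0 row3 -> MISS (open row3); precharges=4
Acc 7: bank0 row0 -> MISS (open row0); precharges=5
Acc 8: bank1 row1 -> MISS (open row1); precharges=6
Acc 9: bank1 row2 -> MISS (open row2); precharges=7
Acc 10: bank1 row1 -> MISS (open row1); precharges=8

Answer: 8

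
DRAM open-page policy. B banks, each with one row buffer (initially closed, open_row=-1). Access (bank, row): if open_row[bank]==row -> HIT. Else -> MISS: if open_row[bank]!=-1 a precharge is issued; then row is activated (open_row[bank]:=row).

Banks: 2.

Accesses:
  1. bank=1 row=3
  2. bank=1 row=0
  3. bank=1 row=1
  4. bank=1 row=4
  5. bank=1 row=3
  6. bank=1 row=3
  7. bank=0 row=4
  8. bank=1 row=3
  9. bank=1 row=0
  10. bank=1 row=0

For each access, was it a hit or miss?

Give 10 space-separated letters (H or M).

Answer: M M M M M H M H M H

Derivation:
Acc 1: bank1 row3 -> MISS (open row3); precharges=0
Acc 2: bank1 row0 -> MISS (open row0); precharges=1
Acc 3: bank1 row1 -> MISS (open row1); precharges=2
Acc 4: bank1 row4 -> MISS (open row4); precharges=3
Acc 5: bank1 row3 -> MISS (open row3); precharges=4
Acc 6: bank1 row3 -> HIT
Acc 7: bank0 row4 -> MISS (open row4); precharges=4
Acc 8: bank1 row3 -> HIT
Acc 9: bank1 row0 -> MISS (open row0); precharges=5
Acc 10: bank1 row0 -> HIT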